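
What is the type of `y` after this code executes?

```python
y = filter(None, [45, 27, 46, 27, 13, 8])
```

filter() returns a filter iterator object

filter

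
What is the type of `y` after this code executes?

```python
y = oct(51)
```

oct() returns str representation

str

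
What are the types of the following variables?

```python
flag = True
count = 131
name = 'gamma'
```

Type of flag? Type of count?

flag is bool; count is int

bool, int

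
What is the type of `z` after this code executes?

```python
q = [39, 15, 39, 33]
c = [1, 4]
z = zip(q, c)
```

zip() returns a zip iterator object

zip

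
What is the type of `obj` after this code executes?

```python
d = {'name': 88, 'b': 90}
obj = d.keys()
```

.keys() returns a dict_keys view object

dict_keys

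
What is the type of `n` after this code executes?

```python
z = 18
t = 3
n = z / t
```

int / int always returns float in Python 3 (18 / 3 = 6)

float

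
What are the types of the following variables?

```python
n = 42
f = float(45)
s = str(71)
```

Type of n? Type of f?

n is int; f is float

int, float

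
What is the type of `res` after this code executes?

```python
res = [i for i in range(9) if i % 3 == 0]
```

A list comprehension [...] produces a list

list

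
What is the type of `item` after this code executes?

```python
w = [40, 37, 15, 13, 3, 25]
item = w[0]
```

Indexing a list of ints returns int (w[0] = 40)

int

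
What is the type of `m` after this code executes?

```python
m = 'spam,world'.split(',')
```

str.split() returns list

list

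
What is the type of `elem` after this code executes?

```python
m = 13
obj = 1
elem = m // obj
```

int // int returns int (13 // 1 = 13)

int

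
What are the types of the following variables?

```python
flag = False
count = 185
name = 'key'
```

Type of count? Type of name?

count is int; name is str

int, str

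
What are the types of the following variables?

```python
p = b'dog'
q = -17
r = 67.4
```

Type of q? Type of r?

q is int; r is float

int, float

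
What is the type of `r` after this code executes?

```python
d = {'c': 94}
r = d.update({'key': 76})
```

dict.update() returns None

NoneType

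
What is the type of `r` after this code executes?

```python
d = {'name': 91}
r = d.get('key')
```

dict.get() returns None when key 'key' is not found and no default given

NoneType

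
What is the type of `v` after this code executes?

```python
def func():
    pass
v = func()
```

A function with no return statement returns None

NoneType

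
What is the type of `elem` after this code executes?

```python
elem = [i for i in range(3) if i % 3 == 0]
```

A list comprehension [...] produces a list

list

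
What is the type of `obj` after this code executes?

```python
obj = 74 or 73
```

'or' returns the first truthy value (74, which is int)

int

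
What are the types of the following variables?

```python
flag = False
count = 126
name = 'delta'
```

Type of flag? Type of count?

flag is bool; count is int

bool, int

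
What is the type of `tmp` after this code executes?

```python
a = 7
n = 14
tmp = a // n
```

int // int returns int (7 // 14 = 0)

int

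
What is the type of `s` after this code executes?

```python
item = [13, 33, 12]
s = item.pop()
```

list.pop() returns the popped element (int here)

int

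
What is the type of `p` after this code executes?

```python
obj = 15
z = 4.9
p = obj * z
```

int * float returns float (15 * 4.9 = 73.5)

float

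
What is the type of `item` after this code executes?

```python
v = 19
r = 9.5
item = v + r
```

int + float returns float (19 + 9.5 = 28.5)

float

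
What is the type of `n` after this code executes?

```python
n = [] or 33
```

'or' returns first truthy value (33, which is int)

int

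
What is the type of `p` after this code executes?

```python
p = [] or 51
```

'or' returns first truthy value (51, which is int)

int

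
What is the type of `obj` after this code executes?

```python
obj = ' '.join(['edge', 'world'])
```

str.join() returns str

str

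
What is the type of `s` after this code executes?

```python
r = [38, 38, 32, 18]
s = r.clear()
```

list.clear() returns None

NoneType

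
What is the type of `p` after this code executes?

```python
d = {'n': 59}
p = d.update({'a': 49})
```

dict.update() returns None

NoneType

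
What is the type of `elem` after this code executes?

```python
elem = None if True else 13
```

Ternary: condition is True, if branch (None) taken → NoneType

NoneType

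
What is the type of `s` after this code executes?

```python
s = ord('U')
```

ord() returns int (Unicode code point)

int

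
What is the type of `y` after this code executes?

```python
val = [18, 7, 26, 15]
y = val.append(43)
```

list.append() returns None (mutates in place)

NoneType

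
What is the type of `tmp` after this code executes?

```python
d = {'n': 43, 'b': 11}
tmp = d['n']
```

Accessing dict[str, int] with key 'n' returns int value 43

int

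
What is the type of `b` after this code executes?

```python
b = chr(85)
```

chr() returns str (single character)

str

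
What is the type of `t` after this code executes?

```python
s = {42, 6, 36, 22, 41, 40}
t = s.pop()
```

Popping from a set of ints returns int

int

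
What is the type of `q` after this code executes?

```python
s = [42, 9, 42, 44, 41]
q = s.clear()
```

list.clear() returns None

NoneType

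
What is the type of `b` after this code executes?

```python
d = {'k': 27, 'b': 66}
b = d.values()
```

.values() returns a dict_values view object

dict_values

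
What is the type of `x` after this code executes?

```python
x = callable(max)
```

callable() returns bool

bool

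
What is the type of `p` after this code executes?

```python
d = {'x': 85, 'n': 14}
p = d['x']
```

Accessing dict[str, int] with key 'x' returns int value 85

int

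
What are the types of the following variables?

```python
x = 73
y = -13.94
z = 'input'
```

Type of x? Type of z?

x is int; z is str

int, str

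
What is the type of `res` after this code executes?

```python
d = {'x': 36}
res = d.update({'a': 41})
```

dict.update() returns None

NoneType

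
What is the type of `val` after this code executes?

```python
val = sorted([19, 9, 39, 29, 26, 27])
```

sorted() always returns list

list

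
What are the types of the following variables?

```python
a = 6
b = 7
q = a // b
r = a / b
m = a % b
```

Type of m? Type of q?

int % int returns int; int // int returns int

int, int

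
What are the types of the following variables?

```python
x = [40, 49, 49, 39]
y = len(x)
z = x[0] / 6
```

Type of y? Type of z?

len() returns int; int / int returns float

int, float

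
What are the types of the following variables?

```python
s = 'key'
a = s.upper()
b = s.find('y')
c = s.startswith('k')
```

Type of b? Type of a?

str.find() returns int; str.upper() returns str

int, str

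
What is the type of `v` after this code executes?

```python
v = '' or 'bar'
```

'or' returns first truthy value ('bar', which is str)

str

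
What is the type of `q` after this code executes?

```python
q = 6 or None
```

'or' returns first truthy value (6, int)

int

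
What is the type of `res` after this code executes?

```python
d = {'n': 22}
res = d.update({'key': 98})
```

dict.update() returns None

NoneType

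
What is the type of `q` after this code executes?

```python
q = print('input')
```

print() returns None

NoneType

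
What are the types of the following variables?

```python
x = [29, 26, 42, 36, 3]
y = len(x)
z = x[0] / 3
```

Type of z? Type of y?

int / int returns float; len() returns int

float, int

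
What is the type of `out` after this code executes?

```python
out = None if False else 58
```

Ternary: condition is False, else branch (58) taken → int

int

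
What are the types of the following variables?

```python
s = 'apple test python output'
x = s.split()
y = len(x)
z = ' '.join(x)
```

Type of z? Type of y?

str.join() returns str; len() returns int

str, int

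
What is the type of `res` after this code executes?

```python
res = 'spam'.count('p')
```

str.count() returns int

int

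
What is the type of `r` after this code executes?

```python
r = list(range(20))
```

list(range(...)) returns list

list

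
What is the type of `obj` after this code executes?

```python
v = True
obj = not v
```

'not' always returns bool

bool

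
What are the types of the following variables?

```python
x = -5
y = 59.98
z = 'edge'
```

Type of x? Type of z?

x is int; z is str

int, str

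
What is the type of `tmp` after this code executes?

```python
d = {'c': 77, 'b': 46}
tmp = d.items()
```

dict.items() returns a dict_items view

dict_items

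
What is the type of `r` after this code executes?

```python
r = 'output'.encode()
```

str.encode() returns bytes

bytes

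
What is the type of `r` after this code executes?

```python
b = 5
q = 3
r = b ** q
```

int ** positive int returns int (5 ** 3 = 125)

int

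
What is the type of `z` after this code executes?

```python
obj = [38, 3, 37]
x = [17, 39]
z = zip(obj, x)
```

zip() returns a zip iterator object

zip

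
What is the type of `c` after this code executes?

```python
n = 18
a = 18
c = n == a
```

Equality comparison returns bool

bool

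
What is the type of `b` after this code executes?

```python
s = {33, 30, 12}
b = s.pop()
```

Popping from a set of ints returns int

int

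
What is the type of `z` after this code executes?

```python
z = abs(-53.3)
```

abs() of float returns float

float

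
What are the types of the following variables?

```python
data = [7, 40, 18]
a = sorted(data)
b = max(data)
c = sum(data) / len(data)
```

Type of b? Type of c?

max of ints returns int; int / int returns float

int, float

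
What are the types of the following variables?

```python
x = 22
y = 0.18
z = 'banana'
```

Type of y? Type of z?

y is float; z is str

float, str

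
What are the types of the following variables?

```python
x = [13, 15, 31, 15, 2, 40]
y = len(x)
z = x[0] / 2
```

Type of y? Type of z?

len() returns int; int / int returns float

int, float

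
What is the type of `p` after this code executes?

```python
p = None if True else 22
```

Ternary: condition is True, if branch (None) taken → NoneType

NoneType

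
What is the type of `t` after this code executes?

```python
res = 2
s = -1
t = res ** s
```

int ** negative int returns float

float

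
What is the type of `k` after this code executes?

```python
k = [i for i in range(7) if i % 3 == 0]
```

A list comprehension [...] produces a list

list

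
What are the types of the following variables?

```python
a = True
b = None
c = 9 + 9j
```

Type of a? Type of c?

a is bool; c is complex

bool, complex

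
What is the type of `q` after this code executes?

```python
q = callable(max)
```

callable() returns bool

bool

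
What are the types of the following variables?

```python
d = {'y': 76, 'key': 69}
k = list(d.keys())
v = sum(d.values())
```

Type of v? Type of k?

sum of int values returns int; list(...) returns list

int, list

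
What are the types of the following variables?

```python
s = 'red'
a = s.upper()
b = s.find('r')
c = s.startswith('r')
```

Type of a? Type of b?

str.upper() returns str; str.find() returns int

str, int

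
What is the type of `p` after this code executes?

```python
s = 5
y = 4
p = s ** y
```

int ** positive int returns int (5 ** 4 = 625)

int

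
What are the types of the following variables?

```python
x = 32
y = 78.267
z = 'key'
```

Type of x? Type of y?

x is int; y is float

int, float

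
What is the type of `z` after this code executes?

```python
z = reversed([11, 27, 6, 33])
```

reversed() on a list returns a list_reverseiterator

list_reverseiterator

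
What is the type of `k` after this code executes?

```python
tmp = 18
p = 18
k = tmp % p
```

int % int returns int (18 % 18 = 0)

int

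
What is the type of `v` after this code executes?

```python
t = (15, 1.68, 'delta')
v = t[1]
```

Index 1 of tuple is 1.68 which is float

float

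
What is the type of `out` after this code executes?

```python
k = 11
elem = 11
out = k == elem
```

Equality comparison returns bool

bool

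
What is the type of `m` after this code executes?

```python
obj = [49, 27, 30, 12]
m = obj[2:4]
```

Slicing a list always returns a list

list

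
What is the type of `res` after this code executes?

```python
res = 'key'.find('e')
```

str.find() returns int (index, or -1)

int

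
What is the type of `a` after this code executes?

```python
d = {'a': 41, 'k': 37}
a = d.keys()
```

.keys() returns a dict_keys view object

dict_keys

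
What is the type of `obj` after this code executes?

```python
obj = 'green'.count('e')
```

str.count() returns int

int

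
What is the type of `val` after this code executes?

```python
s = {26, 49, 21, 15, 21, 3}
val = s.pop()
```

Popping from a set of ints returns int

int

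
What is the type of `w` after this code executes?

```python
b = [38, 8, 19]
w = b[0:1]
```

Slicing a list always returns a list

list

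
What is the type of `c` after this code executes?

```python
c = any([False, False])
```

any() returns bool

bool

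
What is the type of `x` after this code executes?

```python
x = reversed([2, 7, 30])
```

reversed() on a list returns a list_reverseiterator

list_reverseiterator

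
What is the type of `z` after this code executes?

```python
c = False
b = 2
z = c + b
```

bool + int returns int (False is 0, so 0 + 2 = 2)

int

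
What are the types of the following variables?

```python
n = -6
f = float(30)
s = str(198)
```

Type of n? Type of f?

n is int; f is float

int, float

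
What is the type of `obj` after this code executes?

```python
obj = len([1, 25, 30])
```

len() always returns int

int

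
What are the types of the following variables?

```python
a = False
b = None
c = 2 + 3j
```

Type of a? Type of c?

a is bool; c is complex

bool, complex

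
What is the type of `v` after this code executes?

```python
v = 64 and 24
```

'and' returns the last value when all truthy (24, which is int)

int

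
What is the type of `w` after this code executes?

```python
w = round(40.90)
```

round() with no ndigits arg returns int

int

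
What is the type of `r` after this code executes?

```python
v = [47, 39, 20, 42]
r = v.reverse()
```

list.reverse() returns None

NoneType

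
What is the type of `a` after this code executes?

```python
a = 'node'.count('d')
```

str.count() returns int

int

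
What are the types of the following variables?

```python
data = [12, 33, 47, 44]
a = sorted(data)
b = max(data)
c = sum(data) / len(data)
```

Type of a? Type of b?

sorted() returns list; max of ints returns int

list, int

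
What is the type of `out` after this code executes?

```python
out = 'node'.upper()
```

str.upper() returns str

str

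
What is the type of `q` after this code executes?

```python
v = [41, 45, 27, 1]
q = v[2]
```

Indexing a list of ints returns int (v[2] = 27)

int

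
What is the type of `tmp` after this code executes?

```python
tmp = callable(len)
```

callable() returns bool

bool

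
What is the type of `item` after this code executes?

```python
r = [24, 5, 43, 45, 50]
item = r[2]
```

Indexing a list of ints returns int (r[2] = 43)

int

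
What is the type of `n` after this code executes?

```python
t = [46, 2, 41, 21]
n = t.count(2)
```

list.count() returns int

int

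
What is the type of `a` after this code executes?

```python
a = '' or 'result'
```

'or' returns first truthy value ('result', which is str)

str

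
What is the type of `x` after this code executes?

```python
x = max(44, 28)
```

max() of ints returns int

int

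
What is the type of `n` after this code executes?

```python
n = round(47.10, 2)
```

round() with ndigits arg returns float

float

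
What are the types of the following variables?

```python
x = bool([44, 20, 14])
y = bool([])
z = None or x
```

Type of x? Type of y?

bool() returns bool; bool() returns bool

bool, bool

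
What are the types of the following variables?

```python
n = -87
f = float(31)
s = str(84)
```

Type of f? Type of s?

f is float; s is str

float, str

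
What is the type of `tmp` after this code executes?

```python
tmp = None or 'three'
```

'or' with None returns the other value ('three', str)

str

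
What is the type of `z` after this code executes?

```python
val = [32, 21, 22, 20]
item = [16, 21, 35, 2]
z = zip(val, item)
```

zip() returns a zip iterator object

zip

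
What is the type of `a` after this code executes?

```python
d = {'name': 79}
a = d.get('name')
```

dict.get() returns the value (int) when key is found

int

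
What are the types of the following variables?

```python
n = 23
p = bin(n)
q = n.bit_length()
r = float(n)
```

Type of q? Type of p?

int.bit_length() returns int; bin() returns str

int, str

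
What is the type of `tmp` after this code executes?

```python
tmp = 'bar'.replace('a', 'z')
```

str.replace() returns str

str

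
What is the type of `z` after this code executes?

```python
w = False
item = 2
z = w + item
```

bool + int returns int (False is 0, so 0 + 2 = 2)

int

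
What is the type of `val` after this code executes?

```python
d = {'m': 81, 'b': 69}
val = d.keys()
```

.keys() returns a dict_keys view object

dict_keys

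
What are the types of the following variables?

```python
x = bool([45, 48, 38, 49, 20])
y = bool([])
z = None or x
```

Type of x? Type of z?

bool() returns bool; None or <bool> returns the bool

bool, bool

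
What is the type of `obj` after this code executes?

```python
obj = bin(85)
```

bin() returns str representation

str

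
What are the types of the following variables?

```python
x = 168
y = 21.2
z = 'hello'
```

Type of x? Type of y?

x is int; y is float

int, float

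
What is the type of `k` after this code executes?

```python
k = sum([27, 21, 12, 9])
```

sum() of ints returns int

int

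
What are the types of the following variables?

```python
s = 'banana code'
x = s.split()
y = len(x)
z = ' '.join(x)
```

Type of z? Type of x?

str.join() returns str; str.split() returns list

str, list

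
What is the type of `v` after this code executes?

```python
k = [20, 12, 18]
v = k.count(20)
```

list.count() returns int

int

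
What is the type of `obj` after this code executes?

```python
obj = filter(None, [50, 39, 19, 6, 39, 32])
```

filter() returns a filter iterator object

filter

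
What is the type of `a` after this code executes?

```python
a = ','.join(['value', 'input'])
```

str.join() returns str

str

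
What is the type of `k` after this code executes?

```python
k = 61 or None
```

'or' returns first truthy value (61, int)

int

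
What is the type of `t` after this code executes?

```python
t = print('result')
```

print() returns None

NoneType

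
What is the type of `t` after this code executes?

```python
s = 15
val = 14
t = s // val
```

int // int returns int (15 // 14 = 1)

int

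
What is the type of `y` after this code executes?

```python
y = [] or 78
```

'or' returns first truthy value (78, which is int)

int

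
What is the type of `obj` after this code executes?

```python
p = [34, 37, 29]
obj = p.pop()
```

list.pop() returns the popped element (int here)

int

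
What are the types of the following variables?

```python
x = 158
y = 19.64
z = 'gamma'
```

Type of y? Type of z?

y is float; z is str

float, str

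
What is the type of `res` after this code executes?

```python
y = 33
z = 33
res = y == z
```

Equality comparison returns bool

bool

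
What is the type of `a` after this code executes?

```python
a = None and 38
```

'and' returns first falsy value (None)

NoneType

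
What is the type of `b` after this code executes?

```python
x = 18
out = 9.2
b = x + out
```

int + float returns float (18 + 9.2 = 27.2)

float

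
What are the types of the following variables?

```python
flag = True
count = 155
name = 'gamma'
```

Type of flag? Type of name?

flag is bool; name is str

bool, str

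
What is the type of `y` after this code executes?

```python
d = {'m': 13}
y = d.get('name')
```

dict.get() returns None when key 'name' is not found and no default given

NoneType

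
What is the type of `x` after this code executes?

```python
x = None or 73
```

'or' with None returns the other value (73, int)

int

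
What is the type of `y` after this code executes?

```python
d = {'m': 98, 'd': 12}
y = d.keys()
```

.keys() returns a dict_keys view object

dict_keys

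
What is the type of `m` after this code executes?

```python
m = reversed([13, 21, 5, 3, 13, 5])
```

reversed() on a list returns a list_reverseiterator

list_reverseiterator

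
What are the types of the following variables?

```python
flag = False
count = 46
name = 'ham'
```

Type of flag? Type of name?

flag is bool; name is str

bool, str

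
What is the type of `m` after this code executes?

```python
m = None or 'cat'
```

'or' with None returns the other value ('cat', str)

str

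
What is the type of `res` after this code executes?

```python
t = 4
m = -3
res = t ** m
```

int ** negative int returns float

float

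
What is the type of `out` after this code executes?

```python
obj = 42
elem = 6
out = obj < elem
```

Comparison operators return bool

bool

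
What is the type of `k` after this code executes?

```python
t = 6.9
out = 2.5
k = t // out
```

float // float returns float (floor division preserves float type)

float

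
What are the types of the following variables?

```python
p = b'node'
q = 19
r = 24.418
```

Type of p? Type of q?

p is bytes; q is int

bytes, int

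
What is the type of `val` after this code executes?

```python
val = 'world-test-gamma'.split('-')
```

str.split() returns list

list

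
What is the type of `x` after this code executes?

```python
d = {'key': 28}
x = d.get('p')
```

dict.get() returns None when key 'p' is not found and no default given

NoneType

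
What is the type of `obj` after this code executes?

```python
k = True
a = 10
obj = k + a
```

bool + int returns int (True is 1, so 1 + 10 = 11)

int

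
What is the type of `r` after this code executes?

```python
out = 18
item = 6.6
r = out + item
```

int + float returns float (18 + 6.6 = 24.6)

float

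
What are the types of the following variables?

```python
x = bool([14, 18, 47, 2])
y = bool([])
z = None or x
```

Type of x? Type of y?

bool() returns bool; bool() returns bool

bool, bool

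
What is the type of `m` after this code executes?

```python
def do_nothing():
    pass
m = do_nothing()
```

A function with no return statement returns None

NoneType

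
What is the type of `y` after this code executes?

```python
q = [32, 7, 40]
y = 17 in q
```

'in' operator returns bool

bool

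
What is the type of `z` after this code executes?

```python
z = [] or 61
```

'or' returns first truthy value (61, which is int)

int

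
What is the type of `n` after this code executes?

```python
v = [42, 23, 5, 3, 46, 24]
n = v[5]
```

Indexing a list of ints returns int (v[5] = 24)

int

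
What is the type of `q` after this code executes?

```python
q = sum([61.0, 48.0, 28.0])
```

sum() of floats returns float

float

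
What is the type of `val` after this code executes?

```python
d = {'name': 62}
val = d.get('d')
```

dict.get() returns None when key 'd' is not found and no default given

NoneType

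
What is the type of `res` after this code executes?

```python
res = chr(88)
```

chr() returns str (single character)

str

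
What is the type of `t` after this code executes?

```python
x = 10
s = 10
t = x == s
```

Equality comparison returns bool

bool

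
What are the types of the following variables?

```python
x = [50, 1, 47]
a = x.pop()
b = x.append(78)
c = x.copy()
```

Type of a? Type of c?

list.pop() returns the element (int); list.copy() returns list

int, list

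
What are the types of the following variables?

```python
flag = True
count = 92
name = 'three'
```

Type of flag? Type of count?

flag is bool; count is int

bool, int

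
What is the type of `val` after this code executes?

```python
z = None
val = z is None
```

'is' comparison returns bool

bool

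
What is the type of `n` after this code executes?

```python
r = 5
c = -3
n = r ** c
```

int ** negative int returns float

float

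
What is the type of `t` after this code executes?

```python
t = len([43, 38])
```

len() always returns int

int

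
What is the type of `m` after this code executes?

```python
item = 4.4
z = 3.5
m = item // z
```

float // float returns float (floor division preserves float type)

float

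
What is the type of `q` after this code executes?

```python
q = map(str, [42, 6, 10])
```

map() returns a map iterator object

map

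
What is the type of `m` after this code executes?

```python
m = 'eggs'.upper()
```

str.upper() returns str

str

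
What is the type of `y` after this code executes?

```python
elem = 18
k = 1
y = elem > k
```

Comparison operators return bool

bool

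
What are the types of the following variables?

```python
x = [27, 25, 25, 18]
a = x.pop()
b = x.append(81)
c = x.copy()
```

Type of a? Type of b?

list.pop() returns the element (int); list.append() returns None

int, NoneType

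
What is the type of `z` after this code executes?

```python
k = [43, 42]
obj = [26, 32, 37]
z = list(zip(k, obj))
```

list(zip(...)) returns a list of tuples

list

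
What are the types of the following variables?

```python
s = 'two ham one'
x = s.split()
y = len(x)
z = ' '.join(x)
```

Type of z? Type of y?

str.join() returns str; len() returns int

str, int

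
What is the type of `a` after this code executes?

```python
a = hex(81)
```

hex() returns str representation

str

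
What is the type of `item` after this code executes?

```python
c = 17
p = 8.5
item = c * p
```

int * float returns float (17 * 8.5 = 144.5)

float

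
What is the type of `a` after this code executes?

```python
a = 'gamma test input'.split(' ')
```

str.split() returns list

list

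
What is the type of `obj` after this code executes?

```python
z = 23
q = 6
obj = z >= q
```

Comparison operators return bool

bool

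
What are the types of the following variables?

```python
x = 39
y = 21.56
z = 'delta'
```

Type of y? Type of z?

y is float; z is str

float, str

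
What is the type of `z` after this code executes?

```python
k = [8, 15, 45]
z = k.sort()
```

list.sort() returns None (sorts in place)

NoneType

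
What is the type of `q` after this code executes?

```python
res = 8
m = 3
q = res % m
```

int % int returns int (8 % 3 = 2)

int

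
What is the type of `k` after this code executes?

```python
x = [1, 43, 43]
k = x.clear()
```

list.clear() returns None

NoneType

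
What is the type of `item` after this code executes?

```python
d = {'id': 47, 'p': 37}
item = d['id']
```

Accessing dict[str, int] with key 'id' returns int value 47

int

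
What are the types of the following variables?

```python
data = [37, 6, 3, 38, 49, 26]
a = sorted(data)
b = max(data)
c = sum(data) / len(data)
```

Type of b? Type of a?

max of ints returns int; sorted() returns list

int, list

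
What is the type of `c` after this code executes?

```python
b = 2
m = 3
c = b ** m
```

int ** positive int returns int (2 ** 3 = 8)

int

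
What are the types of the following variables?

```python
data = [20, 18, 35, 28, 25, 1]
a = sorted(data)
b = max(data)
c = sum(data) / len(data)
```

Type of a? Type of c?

sorted() returns list; int / int returns float

list, float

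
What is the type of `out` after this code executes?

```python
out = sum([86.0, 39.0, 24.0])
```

sum() of floats returns float

float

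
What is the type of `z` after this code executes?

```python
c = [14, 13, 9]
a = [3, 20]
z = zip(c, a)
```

zip() returns a zip iterator object

zip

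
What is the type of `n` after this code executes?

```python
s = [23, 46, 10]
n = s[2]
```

Indexing a list of ints returns int (s[2] = 10)

int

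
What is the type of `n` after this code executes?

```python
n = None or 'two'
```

'or' with None returns the other value ('two', str)

str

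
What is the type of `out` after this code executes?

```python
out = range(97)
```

range() returns a range object

range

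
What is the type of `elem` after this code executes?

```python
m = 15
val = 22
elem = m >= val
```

Comparison operators return bool

bool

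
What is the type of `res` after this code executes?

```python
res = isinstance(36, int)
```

isinstance() returns bool

bool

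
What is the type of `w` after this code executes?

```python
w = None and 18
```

'and' returns first falsy value (None)

NoneType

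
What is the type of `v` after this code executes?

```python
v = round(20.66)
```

round() with no ndigits arg returns int

int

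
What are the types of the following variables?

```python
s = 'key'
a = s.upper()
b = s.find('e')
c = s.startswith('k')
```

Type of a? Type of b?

str.upper() returns str; str.find() returns int

str, int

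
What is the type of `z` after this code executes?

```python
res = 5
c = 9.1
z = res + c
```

int + float returns float (5 + 9.1 = 14.1)

float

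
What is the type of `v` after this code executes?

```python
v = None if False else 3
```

Ternary: condition is False, else branch (3) taken → int

int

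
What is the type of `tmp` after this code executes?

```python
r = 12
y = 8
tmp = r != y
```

Comparison operators return bool

bool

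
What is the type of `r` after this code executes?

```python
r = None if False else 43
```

Ternary: condition is False, else branch (43) taken → int

int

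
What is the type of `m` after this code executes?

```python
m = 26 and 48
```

'and' returns the last value when all truthy (48, which is int)

int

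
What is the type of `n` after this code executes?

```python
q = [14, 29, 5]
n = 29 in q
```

'in' operator returns bool

bool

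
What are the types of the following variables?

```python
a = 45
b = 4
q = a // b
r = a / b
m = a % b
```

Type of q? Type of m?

int // int returns int; int % int returns int

int, int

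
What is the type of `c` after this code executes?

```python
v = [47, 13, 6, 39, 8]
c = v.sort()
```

list.sort() returns None (sorts in place)

NoneType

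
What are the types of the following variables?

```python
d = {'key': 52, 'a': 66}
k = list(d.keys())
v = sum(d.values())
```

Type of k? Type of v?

list(...) returns list; sum of int values returns int

list, int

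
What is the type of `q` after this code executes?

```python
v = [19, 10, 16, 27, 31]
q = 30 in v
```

'in' operator returns bool

bool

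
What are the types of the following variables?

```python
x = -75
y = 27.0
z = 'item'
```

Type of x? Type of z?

x is int; z is str

int, str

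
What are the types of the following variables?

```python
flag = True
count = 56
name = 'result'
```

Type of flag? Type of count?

flag is bool; count is int

bool, int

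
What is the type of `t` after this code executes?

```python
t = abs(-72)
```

abs() of int returns int

int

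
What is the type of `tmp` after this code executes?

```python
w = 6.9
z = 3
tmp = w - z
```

float - int returns float (6.9 - 3 = 3.9)

float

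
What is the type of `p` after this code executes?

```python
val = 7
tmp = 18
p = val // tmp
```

int // int returns int (7 // 18 = 0)

int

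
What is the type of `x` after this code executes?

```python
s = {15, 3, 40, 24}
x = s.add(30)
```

set.add() returns None (mutates in place)

NoneType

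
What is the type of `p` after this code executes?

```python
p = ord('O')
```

ord() returns int (Unicode code point)

int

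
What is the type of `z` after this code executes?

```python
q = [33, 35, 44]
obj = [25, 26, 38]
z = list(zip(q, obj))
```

list(zip(...)) returns a list of tuples

list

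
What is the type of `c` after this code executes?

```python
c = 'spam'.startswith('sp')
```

str.startswith() returns bool

bool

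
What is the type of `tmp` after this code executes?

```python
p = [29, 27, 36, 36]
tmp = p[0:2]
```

Slicing a list always returns a list

list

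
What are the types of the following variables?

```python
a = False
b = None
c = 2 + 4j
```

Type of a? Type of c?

a is bool; c is complex

bool, complex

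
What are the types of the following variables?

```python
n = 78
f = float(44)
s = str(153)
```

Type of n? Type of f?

n is int; f is float

int, float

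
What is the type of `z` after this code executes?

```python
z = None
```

None has type NoneType

NoneType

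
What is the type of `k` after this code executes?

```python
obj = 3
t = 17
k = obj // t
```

int // int returns int (3 // 17 = 0)

int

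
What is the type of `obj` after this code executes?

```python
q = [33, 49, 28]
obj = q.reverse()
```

list.reverse() returns None

NoneType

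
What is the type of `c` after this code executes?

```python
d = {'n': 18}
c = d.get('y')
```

dict.get() returns None when key 'y' is not found and no default given

NoneType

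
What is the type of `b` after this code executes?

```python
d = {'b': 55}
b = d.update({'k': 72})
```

dict.update() returns None

NoneType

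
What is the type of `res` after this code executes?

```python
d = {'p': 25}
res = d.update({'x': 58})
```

dict.update() returns None

NoneType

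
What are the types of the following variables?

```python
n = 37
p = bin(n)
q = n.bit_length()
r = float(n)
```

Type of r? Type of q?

float() returns float; int.bit_length() returns int

float, int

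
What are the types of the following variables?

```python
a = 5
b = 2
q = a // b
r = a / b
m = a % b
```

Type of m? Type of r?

int % int returns int; int / int returns float

int, float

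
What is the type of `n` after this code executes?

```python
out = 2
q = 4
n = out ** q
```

int ** positive int returns int (2 ** 4 = 16)

int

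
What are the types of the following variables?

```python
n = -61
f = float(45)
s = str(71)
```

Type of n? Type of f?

n is int; f is float

int, float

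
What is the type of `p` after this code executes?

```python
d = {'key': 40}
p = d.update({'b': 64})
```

dict.update() returns None

NoneType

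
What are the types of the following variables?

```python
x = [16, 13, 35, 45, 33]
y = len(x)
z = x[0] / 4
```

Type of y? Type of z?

len() returns int; int / int returns float

int, float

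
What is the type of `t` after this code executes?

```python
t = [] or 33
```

'or' returns first truthy value (33, which is int)

int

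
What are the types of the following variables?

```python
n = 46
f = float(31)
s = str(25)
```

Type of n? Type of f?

n is int; f is float

int, float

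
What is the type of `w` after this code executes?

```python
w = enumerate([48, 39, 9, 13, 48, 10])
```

enumerate() returns an enumerate iterator object

enumerate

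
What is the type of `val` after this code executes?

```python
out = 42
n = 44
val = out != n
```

Comparison operators return bool

bool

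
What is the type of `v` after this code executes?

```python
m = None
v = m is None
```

'is' comparison returns bool

bool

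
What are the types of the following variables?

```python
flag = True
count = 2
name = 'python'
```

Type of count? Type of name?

count is int; name is str

int, str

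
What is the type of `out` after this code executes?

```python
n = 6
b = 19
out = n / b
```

int / int always returns float in Python 3 (6 / 19 = 0.315789)

float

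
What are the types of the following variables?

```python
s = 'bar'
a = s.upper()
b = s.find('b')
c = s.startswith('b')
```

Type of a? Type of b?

str.upper() returns str; str.find() returns int

str, int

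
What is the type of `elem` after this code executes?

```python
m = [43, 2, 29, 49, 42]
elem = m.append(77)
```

list.append() returns None (mutates in place)

NoneType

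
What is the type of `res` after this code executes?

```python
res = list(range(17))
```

list(range(...)) returns list

list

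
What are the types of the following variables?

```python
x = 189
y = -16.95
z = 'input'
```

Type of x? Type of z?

x is int; z is str

int, str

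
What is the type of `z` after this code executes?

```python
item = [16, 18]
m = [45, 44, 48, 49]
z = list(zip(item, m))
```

list(zip(...)) returns a list of tuples

list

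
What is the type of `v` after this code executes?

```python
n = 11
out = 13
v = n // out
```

int // int returns int (11 // 13 = 0)

int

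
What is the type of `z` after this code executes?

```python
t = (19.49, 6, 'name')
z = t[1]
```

Index 1 of tuple is 6 which is int

int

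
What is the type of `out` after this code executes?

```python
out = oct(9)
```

oct() returns str representation

str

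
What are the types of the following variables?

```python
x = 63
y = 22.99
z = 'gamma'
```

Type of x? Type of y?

x is int; y is float

int, float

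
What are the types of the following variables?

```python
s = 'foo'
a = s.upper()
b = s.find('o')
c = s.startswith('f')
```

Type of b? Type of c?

str.find() returns int; str.startswith() returns bool

int, bool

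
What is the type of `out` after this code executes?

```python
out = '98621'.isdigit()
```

str.isdigit() returns bool

bool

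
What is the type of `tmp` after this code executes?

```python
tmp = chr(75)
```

chr() returns str (single character)

str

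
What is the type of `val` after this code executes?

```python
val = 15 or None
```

'or' returns first truthy value (15, int)

int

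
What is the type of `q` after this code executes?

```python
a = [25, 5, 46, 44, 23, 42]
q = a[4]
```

Indexing a list of ints returns int (a[4] = 23)

int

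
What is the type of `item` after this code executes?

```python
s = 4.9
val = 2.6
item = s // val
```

float // float returns float (floor division preserves float type)

float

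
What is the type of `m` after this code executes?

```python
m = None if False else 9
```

Ternary: condition is False, else branch (9) taken → int

int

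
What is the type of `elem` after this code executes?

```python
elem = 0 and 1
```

'and' returns the first falsy value (0, which is int)

int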